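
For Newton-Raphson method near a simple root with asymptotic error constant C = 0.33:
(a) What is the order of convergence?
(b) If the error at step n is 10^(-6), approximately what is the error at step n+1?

(a) Newton-Raphson has quadratic (order 2) convergence near simple roots.
    This means |e_{n+1}| ≈ C|e_n|².

(b) With |e_n| = 10^(-6) and C = 0.33:
    |e_{n+1}| ≈ 0.33 × (10^(-6))² = 0.33 × 10^(-12)

(a) 2 (quadratic); (b) |e_{n+1}| ≈ 3.300e-13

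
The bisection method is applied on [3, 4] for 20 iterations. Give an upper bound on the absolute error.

Bisection error bound: |error| ≤ (b-a)/2^n
|error| ≤ (4 - 3)/2^20 = 1/2^20
|error| ≤ 0.0000009537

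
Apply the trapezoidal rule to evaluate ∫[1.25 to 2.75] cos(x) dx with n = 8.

f(x) = cos(x)
a = 1.25, b = 2.75, n = 8
h = (b - a)/n = 0.187500

Trapezoidal rule: (h/2)[f(x₀) + 2f(x₁) + 2f(x₂) + ... + f(xₙ)]

x_0 = 1.2500, f(x_0) = 0.315322, coefficient = 1
x_1 = 1.4375, f(x_1) = 0.132902, coefficient = 2
x_2 = 1.6250, f(x_2) = -0.054177, coefficient = 2
x_3 = 1.8125, f(x_3) = -0.239357, coefficient = 2
x_4 = 2.0000, f(x_4) = -0.416147, coefficient = 2
x_5 = 2.1875, f(x_5) = -0.578349, coefficient = 2
x_6 = 2.3750, f(x_6) = -0.720278, coefficient = 2
x_7 = 2.5625, f(x_7) = -0.836960, coefficient = 2
x_8 = 2.7500, f(x_8) = -0.924302, coefficient = 1

I ≈ (0.187500/2) × -6.033713 = -0.565661
Exact value: -0.567324
Error: 0.001663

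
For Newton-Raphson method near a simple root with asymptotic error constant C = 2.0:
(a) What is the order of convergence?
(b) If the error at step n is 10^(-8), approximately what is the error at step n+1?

(a) Newton-Raphson has quadratic (order 2) convergence near simple roots.
    This means |e_{n+1}| ≈ C|e_n|².

(b) With |e_n| = 10^(-8) and C = 2.0:
    |e_{n+1}| ≈ 2.0 × (10^(-8))² = 2.0 × 10^(-16)

(a) 2 (quadratic); (b) |e_{n+1}| ≈ 2.000e-16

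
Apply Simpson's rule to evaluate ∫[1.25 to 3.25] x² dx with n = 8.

f(x) = x²
a = 1.25, b = 3.25, n = 8
h = (b - a)/n = 0.250000

Simpson's rule: (h/3)[f(x₀) + 4f(x₁) + 2f(x₂) + ... + f(xₙ)]

x_0 = 1.2500, f(x_0) = 1.562500, coefficient = 1
x_1 = 1.5000, f(x_1) = 2.250000, coefficient = 4
x_2 = 1.7500, f(x_2) = 3.062500, coefficient = 2
x_3 = 2.0000, f(x_3) = 4.000000, coefficient = 4
x_4 = 2.2500, f(x_4) = 5.062500, coefficient = 2
x_5 = 2.5000, f(x_5) = 6.250000, coefficient = 4
x_6 = 2.7500, f(x_6) = 7.562500, coefficient = 2
x_7 = 3.0000, f(x_7) = 9.000000, coefficient = 4
x_8 = 3.2500, f(x_8) = 10.562500, coefficient = 1

I ≈ (0.250000/3) × 129.500000 = 10.791667
Exact value: 10.791667
Error: 0.000000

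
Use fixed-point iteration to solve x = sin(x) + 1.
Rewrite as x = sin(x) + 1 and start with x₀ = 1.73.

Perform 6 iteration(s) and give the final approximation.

Equation: x = sin(x) + 1
Fixed-point form: x = sin(x) + 1
x₀ = 1.73

x_1 = g(1.730000) = 1.987354
x_2 = g(1.987354) = 1.914487
x_3 = g(1.914487) = 1.941517
x_4 = g(1.941517) = 1.932066
x_5 = g(1.932066) = 1.935449
x_6 = g(1.935449) = 1.934248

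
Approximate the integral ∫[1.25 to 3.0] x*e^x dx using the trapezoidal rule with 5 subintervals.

f(x) = x*e^x
a = 1.25, b = 3.0, n = 5
h = (b - a)/n = 0.350000

Trapezoidal rule: (h/2)[f(x₀) + 2f(x₁) + 2f(x₂) + ... + f(xₙ)]

x_0 = 1.2500, f(x_0) = 4.362929, coefficient = 1
x_1 = 1.6000, f(x_1) = 7.924852, coefficient = 2
x_2 = 1.9500, f(x_2) = 13.705941, coefficient = 2
x_3 = 2.3000, f(x_3) = 22.940620, coefficient = 2
x_4 = 2.6500, f(x_4) = 37.508202, coefficient = 2
x_5 = 3.0000, f(x_5) = 60.256611, coefficient = 1

I ≈ (0.350000/2) × 228.778769 = 40.036285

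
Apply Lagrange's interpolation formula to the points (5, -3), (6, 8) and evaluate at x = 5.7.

Lagrange interpolation formula:
P(x) = Σ yᵢ × Lᵢ(x)
where Lᵢ(x) = Π_{j≠i} (x - xⱼ)/(xᵢ - xⱼ)

L_0(5.7) = (5.7 - 6)/(5 - 6) = 0.300000
L_1(5.7) = (5.7 - 5)/(6 - 5) = 0.700000

P(5.7) = (-3)×L_0(5.7) + 8×L_1(5.7)
P(5.7) = 4.700000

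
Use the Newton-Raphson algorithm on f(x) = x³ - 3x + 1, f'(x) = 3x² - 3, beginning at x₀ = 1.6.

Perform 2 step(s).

f(x) = x³ - 3x + 1
f'(x) = 3x² - 3
x₀ = 1.6

Newton-Raphson formula: x_{n+1} = x_n - f(x_n)/f'(x_n)

Iteration 1:
  f(1.600000) = 0.296000
  f'(1.600000) = 4.680000
  x_1 = 1.600000 - 0.296000/4.680000 = 1.536752
Iteration 2:
  f(1.536752) = 0.018948
  f'(1.536752) = 4.084821
  x_2 = 1.536752 - 0.018948/4.084821 = 1.532113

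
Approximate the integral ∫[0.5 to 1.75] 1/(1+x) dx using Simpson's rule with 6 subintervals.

f(x) = 1/(1+x)
a = 0.5, b = 1.75, n = 6
h = (b - a)/n = 0.208333

Simpson's rule: (h/3)[f(x₀) + 4f(x₁) + 2f(x₂) + ... + f(xₙ)]

x_0 = 0.5000, f(x_0) = 0.666667, coefficient = 1
x_1 = 0.7083, f(x_1) = 0.585366, coefficient = 4
x_2 = 0.9167, f(x_2) = 0.521739, coefficient = 2
x_3 = 1.1250, f(x_3) = 0.470588, coefficient = 4
x_4 = 1.3333, f(x_4) = 0.428571, coefficient = 2
x_5 = 1.5417, f(x_5) = 0.393443, coefficient = 4
x_6 = 1.7500, f(x_6) = 0.363636, coefficient = 1

I ≈ (0.208333/3) × 8.728511 = 0.606147
Exact value: 0.606136
Error: 0.000011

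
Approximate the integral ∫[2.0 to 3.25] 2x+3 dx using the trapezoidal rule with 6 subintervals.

f(x) = 2x+3
a = 2.0, b = 3.25, n = 6
h = (b - a)/n = 0.208333

Trapezoidal rule: (h/2)[f(x₀) + 2f(x₁) + 2f(x₂) + ... + f(xₙ)]

x_0 = 2.0000, f(x_0) = 7.000000, coefficient = 1
x_1 = 2.2083, f(x_1) = 7.416667, coefficient = 2
x_2 = 2.4167, f(x_2) = 7.833333, coefficient = 2
x_3 = 2.6250, f(x_3) = 8.250000, coefficient = 2
x_4 = 2.8333, f(x_4) = 8.666667, coefficient = 2
x_5 = 3.0417, f(x_5) = 9.083333, coefficient = 2
x_6 = 3.2500, f(x_6) = 9.500000, coefficient = 1

I ≈ (0.208333/2) × 99.000000 = 10.312500
Exact value: 10.312500
Error: 0.000000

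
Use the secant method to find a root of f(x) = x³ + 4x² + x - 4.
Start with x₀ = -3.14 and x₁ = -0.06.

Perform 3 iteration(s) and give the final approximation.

f(x) = x³ + 4x² + x - 4
x₀ = -3.14, x₁ = -0.06

Secant formula: x_{n+1} = x_n - f(x_n)(x_n - x_{n-1})/(f(x_n) - f(x_{n-1}))

Iteration 1:
  f(-3.140000) = 1.339256
  f(-0.060000) = -4.045816
  x_2 = -0.060000 - (-4.045816)×(-0.060000 - (-3.140000))/(-4.045816 - 1.339256)
       = -2.374011
Iteration 2:
  f(-0.060000) = -4.045816
  f(-2.374011) = 2.789946
  x_3 = -2.374011 - 2.789946×(-2.374011 - (-0.060000))/(2.789946 - (-4.045816))
       = -1.429571
Iteration 3:
  f(-2.374011) = 2.789946
  f(-1.429571) = -0.176454
  x_4 = -1.429571 - (-0.176454)×(-1.429571 - (-2.374011))/(-0.176454 - 2.789946)
       = -1.485750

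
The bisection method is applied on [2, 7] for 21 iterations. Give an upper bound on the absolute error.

Bisection error bound: |error| ≤ (b-a)/2^n
|error| ≤ (7 - 2)/2^21 = 5/2^21
|error| ≤ 0.0000023842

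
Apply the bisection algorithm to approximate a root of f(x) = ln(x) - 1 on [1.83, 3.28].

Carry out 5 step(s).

f(x) = ln(x) - 1
Initial interval: [1.83, 3.28]

Iteration 1:
  c_1 = (1.830000 + 3.280000)/2 = 2.555000
  f(c_1) = f(2.555000) = -0.061948
  f(a) × f(c) ≥ 0, new interval: [2.555000, 3.280000]
Iteration 2:
  c_2 = (2.555000 + 3.280000)/2 = 2.917500
  f(c_2) = f(2.917500) = 0.070727
  f(a) × f(c) < 0, new interval: [2.555000, 2.917500]
Iteration 3:
  c_3 = (2.555000 + 2.917500)/2 = 2.736250
  f(c_3) = f(2.736250) = 0.006588
  f(a) × f(c) < 0, new interval: [2.555000, 2.736250]
Iteration 4:
  c_4 = (2.555000 + 2.736250)/2 = 2.645625
  f(c_4) = f(2.645625) = -0.027093
  f(a) × f(c) ≥ 0, new interval: [2.645625, 2.736250]
Iteration 5:
  c_5 = (2.645625 + 2.736250)/2 = 2.690937
  f(c_5) = f(2.690937) = -0.010110
  f(a) × f(c) ≥ 0, new interval: [2.690937, 2.736250]

After 5 iteration(s), the approximation is c_5 = 2.690937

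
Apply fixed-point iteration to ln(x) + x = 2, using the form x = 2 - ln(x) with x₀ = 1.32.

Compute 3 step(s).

Equation: ln(x) + x = 2
Fixed-point form: x = 2 - ln(x)
x₀ = 1.32

x_1 = g(1.320000) = 1.722368
x_2 = g(1.722368) = 1.456300
x_3 = g(1.456300) = 1.624101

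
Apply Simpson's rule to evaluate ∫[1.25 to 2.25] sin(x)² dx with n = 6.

f(x) = sin(x)²
a = 1.25, b = 2.25, n = 6
h = (b - a)/n = 0.166667

Simpson's rule: (h/3)[f(x₀) + 4f(x₁) + 2f(x₂) + ... + f(xₙ)]

x_0 = 1.2500, f(x_0) = 0.900572, coefficient = 1
x_1 = 1.4167, f(x_1) = 0.976432, coefficient = 4
x_2 = 1.5833, f(x_2) = 0.999843, coefficient = 2
x_3 = 1.7500, f(x_3) = 0.968228, coefficient = 4
x_4 = 1.9167, f(x_4) = 0.885068, coefficient = 2
x_5 = 2.0833, f(x_5) = 0.759518, coefficient = 4
x_6 = 2.2500, f(x_6) = 0.605398, coefficient = 1

I ≈ (0.166667/3) × 16.092503 = 0.894028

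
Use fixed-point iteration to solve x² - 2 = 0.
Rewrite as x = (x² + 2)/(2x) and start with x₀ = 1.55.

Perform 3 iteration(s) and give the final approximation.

Equation: x² - 2 = 0
Fixed-point form: x = (x² + 2)/(2x)
x₀ = 1.55

x_1 = g(1.550000) = 1.420161
x_2 = g(1.420161) = 1.414226
x_3 = g(1.414226) = 1.414214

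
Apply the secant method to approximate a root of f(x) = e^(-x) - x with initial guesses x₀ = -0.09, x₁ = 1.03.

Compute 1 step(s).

f(x) = e^(-x) - x
x₀ = -0.09, x₁ = 1.03

Secant formula: x_{n+1} = x_n - f(x_n)(x_n - x_{n-1})/(f(x_n) - f(x_{n-1}))

Iteration 1:
  f(-0.090000) = 1.184174
  f(1.030000) = -0.672993
  x_2 = 1.030000 - (-0.672993)×(1.030000 - (-0.090000))/(-0.672993 - 1.184174)
       = 0.624139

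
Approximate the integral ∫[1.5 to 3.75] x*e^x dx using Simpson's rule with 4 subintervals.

f(x) = x*e^x
a = 1.5, b = 3.75, n = 4
h = (b - a)/n = 0.562500

Simpson's rule: (h/3)[f(x₀) + 4f(x₁) + 2f(x₂) + ... + f(xₙ)]

x_0 = 1.5000, f(x_0) = 6.722534, coefficient = 1
x_1 = 2.0625, f(x_1) = 16.222819, coefficient = 4
x_2 = 2.6250, f(x_2) = 36.237007, coefficient = 2
x_3 = 3.1875, f(x_3) = 77.226056, coefficient = 4
x_4 = 3.7500, f(x_4) = 159.454058, coefficient = 1

I ≈ (0.562500/3) × 612.446105 = 114.833645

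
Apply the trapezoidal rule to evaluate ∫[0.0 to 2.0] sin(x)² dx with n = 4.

f(x) = sin(x)²
a = 0.0, b = 2.0, n = 4
h = (b - a)/n = 0.500000

Trapezoidal rule: (h/2)[f(x₀) + 2f(x₁) + 2f(x₂) + ... + f(xₙ)]

x_0 = 0.0000, f(x_0) = 0.000000, coefficient = 1
x_1 = 0.5000, f(x_1) = 0.229849, coefficient = 2
x_2 = 1.0000, f(x_2) = 0.708073, coefficient = 2
x_3 = 1.5000, f(x_3) = 0.994996, coefficient = 2
x_4 = 2.0000, f(x_4) = 0.826822, coefficient = 1

I ≈ (0.500000/2) × 4.692659 = 1.173165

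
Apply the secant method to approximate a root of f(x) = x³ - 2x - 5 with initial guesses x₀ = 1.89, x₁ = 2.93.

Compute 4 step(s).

f(x) = x³ - 2x - 5
x₀ = 1.89, x₁ = 2.93

Secant formula: x_{n+1} = x_n - f(x_n)(x_n - x_{n-1})/(f(x_n) - f(x_{n-1}))

Iteration 1:
  f(1.890000) = -2.028731
  f(2.930000) = 14.293757
  x_2 = 2.930000 - 14.293757×(2.930000 - 1.890000)/(14.293757 - (-2.028731))
       = 2.019262
Iteration 2:
  f(2.930000) = 14.293757
  f(2.019262) = -0.805145
  x_3 = 2.019262 - (-0.805145)×(2.019262 - 2.930000)/(-0.805145 - 14.293757)
       = 2.067827
Iteration 3:
  f(2.019262) = -0.805145
  f(2.067827) = -0.293815
  x_4 = 2.067827 - (-0.293815)×(2.067827 - 2.019262)/(-0.293815 - (-0.805145))
       = 2.095733
Iteration 4:
  f(2.067827) = -0.293815
  f(2.095733) = 0.013194
  x_5 = 2.095733 - 0.013194×(2.095733 - 2.067827)/(0.013194 - (-0.293815))
       = 2.094534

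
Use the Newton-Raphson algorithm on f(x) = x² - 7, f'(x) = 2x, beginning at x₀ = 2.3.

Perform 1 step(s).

f(x) = x² - 7
f'(x) = 2x
x₀ = 2.3

Newton-Raphson formula: x_{n+1} = x_n - f(x_n)/f'(x_n)

Iteration 1:
  f(2.300000) = -1.710000
  f'(2.300000) = 4.600000
  x_1 = 2.300000 - (-1.710000)/4.600000 = 2.671739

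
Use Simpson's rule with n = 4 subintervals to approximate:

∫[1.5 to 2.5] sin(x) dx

f(x) = sin(x)
a = 1.5, b = 2.5, n = 4
h = (b - a)/n = 0.250000

Simpson's rule: (h/3)[f(x₀) + 4f(x₁) + 2f(x₂) + ... + f(xₙ)]

x_0 = 1.5000, f(x_0) = 0.997495, coefficient = 1
x_1 = 1.7500, f(x_1) = 0.983986, coefficient = 4
x_2 = 2.0000, f(x_2) = 0.909297, coefficient = 2
x_3 = 2.2500, f(x_3) = 0.778073, coefficient = 4
x_4 = 2.5000, f(x_4) = 0.598472, coefficient = 1

I ≈ (0.250000/3) × 10.462799 = 0.871900
Exact value: 0.871881
Error: 0.000019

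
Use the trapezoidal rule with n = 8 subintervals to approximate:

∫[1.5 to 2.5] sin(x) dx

f(x) = sin(x)
a = 1.5, b = 2.5, n = 8
h = (b - a)/n = 0.125000

Trapezoidal rule: (h/2)[f(x₀) + 2f(x₁) + 2f(x₂) + ... + f(xₙ)]

x_0 = 1.5000, f(x_0) = 0.997495, coefficient = 1
x_1 = 1.6250, f(x_1) = 0.998531, coefficient = 2
x_2 = 1.7500, f(x_2) = 0.983986, coefficient = 2
x_3 = 1.8750, f(x_3) = 0.954086, coefficient = 2
x_4 = 2.0000, f(x_4) = 0.909297, coefficient = 2
x_5 = 2.1250, f(x_5) = 0.850320, coefficient = 2
x_6 = 2.2500, f(x_6) = 0.778073, coefficient = 2
x_7 = 2.3750, f(x_7) = 0.693685, coefficient = 2
x_8 = 2.5000, f(x_8) = 0.598472, coefficient = 1

I ≈ (0.125000/2) × 13.931924 = 0.870745
Exact value: 0.871881
Error: 0.001136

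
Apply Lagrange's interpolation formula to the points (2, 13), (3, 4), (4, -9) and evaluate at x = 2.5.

Lagrange interpolation formula:
P(x) = Σ yᵢ × Lᵢ(x)
where Lᵢ(x) = Π_{j≠i} (x - xⱼ)/(xᵢ - xⱼ)

L_0(2.5) = (2.5 - 3)/(2 - 3) × (2.5 - 4)/(2 - 4) = 0.375000
L_1(2.5) = (2.5 - 2)/(3 - 2) × (2.5 - 4)/(3 - 4) = 0.750000
L_2(2.5) = (2.5 - 2)/(4 - 2) × (2.5 - 3)/(4 - 3) = -0.125000

P(2.5) = 13×L_0(2.5) + 4×L_1(2.5) + (-9)×L_2(2.5)
P(2.5) = 9.000000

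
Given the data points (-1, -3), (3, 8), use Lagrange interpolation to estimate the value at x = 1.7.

Lagrange interpolation formula:
P(x) = Σ yᵢ × Lᵢ(x)
where Lᵢ(x) = Π_{j≠i} (x - xⱼ)/(xᵢ - xⱼ)

L_0(1.7) = (1.7 - 3)/(-1 - 3) = 0.325000
L_1(1.7) = (1.7 - (-1))/(3 - (-1)) = 0.675000

P(1.7) = (-3)×L_0(1.7) + 8×L_1(1.7)
P(1.7) = 4.425000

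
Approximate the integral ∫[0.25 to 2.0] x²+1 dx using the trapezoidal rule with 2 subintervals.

f(x) = x²+1
a = 0.25, b = 2.0, n = 2
h = (b - a)/n = 0.875000

Trapezoidal rule: (h/2)[f(x₀) + 2f(x₁) + 2f(x₂) + ... + f(xₙ)]

x_0 = 0.2500, f(x_0) = 1.062500, coefficient = 1
x_1 = 1.1250, f(x_1) = 2.265625, coefficient = 2
x_2 = 2.0000, f(x_2) = 5.000000, coefficient = 1

I ≈ (0.875000/2) × 10.593750 = 4.634766
Exact value: 4.411458
Error: 0.223307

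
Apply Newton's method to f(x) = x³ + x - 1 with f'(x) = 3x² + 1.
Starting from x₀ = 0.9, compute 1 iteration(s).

f(x) = x³ + x - 1
f'(x) = 3x² + 1
x₀ = 0.9

Newton-Raphson formula: x_{n+1} = x_n - f(x_n)/f'(x_n)

Iteration 1:
  f(0.900000) = 0.629000
  f'(0.900000) = 3.430000
  x_1 = 0.900000 - 0.629000/3.430000 = 0.716618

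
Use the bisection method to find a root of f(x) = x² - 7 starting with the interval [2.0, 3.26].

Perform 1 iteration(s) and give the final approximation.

f(x) = x² - 7
Initial interval: [2.0, 3.26]

Iteration 1:
  c_1 = (2.000000 + 3.260000)/2 = 2.630000
  f(c_1) = f(2.630000) = -0.083100
  f(a) × f(c) ≥ 0, new interval: [2.630000, 3.260000]

After 1 iteration(s), the approximation is c_1 = 2.630000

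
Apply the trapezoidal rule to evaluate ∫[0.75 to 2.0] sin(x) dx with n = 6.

f(x) = sin(x)
a = 0.75, b = 2.0, n = 6
h = (b - a)/n = 0.208333

Trapezoidal rule: (h/2)[f(x₀) + 2f(x₁) + 2f(x₂) + ... + f(xₙ)]

x_0 = 0.7500, f(x_0) = 0.681639, coefficient = 1
x_1 = 0.9583, f(x_1) = 0.818235, coefficient = 2
x_2 = 1.1667, f(x_2) = 0.919445, coefficient = 2
x_3 = 1.3750, f(x_3) = 0.980893, coefficient = 2
x_4 = 1.5833, f(x_4) = 0.999921, coefficient = 2
x_5 = 1.7917, f(x_5) = 0.975707, coefficient = 2
x_6 = 2.0000, f(x_6) = 0.909297, coefficient = 1

I ≈ (0.208333/2) × 10.979339 = 1.143681
Exact value: 1.147836
Error: 0.004155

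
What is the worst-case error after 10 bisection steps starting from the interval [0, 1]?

Bisection error bound: |error| ≤ (b-a)/2^n
|error| ≤ (1 - 0)/2^10 = 1/2^10
|error| ≤ 0.0009765625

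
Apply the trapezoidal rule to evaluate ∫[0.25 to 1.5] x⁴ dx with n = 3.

f(x) = x⁴
a = 0.25, b = 1.5, n = 3
h = (b - a)/n = 0.416667

Trapezoidal rule: (h/2)[f(x₀) + 2f(x₁) + 2f(x₂) + ... + f(xₙ)]

x_0 = 0.2500, f(x_0) = 0.003906, coefficient = 1
x_1 = 0.6667, f(x_1) = 0.197531, coefficient = 2
x_2 = 1.0833, f(x_2) = 1.377363, coefficient = 2
x_3 = 1.5000, f(x_3) = 5.062500, coefficient = 1

I ≈ (0.416667/2) × 8.216194 = 1.711707
Exact value: 1.518555
Error: 0.193152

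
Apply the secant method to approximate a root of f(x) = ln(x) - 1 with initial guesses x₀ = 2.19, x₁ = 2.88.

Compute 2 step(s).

f(x) = ln(x) - 1
x₀ = 2.19, x₁ = 2.88

Secant formula: x_{n+1} = x_n - f(x_n)(x_n - x_{n-1})/(f(x_n) - f(x_{n-1}))

Iteration 1:
  f(2.190000) = -0.216098
  f(2.880000) = 0.057790
  x_2 = 2.880000 - 0.057790×(2.880000 - 2.190000)/(0.057790 - (-0.216098))
       = 2.734411
Iteration 2:
  f(2.880000) = 0.057790
  f(2.734411) = 0.005916
  x_3 = 2.734411 - 0.005916×(2.734411 - 2.880000)/(0.005916 - 0.057790)
       = 2.717807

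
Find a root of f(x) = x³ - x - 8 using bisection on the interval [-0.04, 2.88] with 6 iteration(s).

f(x) = x³ - x - 8
Initial interval: [-0.04, 2.88]

Iteration 1:
  c_1 = (-0.040000 + 2.880000)/2 = 1.420000
  f(c_1) = f(1.420000) = -6.556712
  f(a) × f(c) ≥ 0, new interval: [1.420000, 2.880000]
Iteration 2:
  c_2 = (1.420000 + 2.880000)/2 = 2.150000
  f(c_2) = f(2.150000) = -0.211625
  f(a) × f(c) ≥ 0, new interval: [2.150000, 2.880000]
Iteration 3:
  c_3 = (2.150000 + 2.880000)/2 = 2.515000
  f(c_3) = f(2.515000) = 5.392941
  f(a) × f(c) < 0, new interval: [2.150000, 2.515000]
Iteration 4:
  c_4 = (2.150000 + 2.515000)/2 = 2.332500
  f(c_4) = f(2.332500) = 2.357597
  f(a) × f(c) < 0, new interval: [2.150000, 2.332500]
Iteration 5:
  c_5 = (2.150000 + 2.332500)/2 = 2.241250
  f(c_5) = f(2.241250) = 1.017001
  f(a) × f(c) < 0, new interval: [2.150000, 2.241250]
Iteration 6:
  c_6 = (2.150000 + 2.241250)/2 = 2.195625
  f(c_6) = f(2.195625) = 0.388976
  f(a) × f(c) < 0, new interval: [2.150000, 2.195625]

After 6 iteration(s), the approximation is c_6 = 2.195625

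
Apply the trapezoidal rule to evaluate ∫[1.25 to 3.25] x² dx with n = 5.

f(x) = x²
a = 1.25, b = 3.25, n = 5
h = (b - a)/n = 0.400000

Trapezoidal rule: (h/2)[f(x₀) + 2f(x₁) + 2f(x₂) + ... + f(xₙ)]

x_0 = 1.2500, f(x_0) = 1.562500, coefficient = 1
x_1 = 1.6500, f(x_1) = 2.722500, coefficient = 2
x_2 = 2.0500, f(x_2) = 4.202500, coefficient = 2
x_3 = 2.4500, f(x_3) = 6.002500, coefficient = 2
x_4 = 2.8500, f(x_4) = 8.122500, coefficient = 2
x_5 = 3.2500, f(x_5) = 10.562500, coefficient = 1

I ≈ (0.400000/2) × 54.225000 = 10.845000
Exact value: 10.791667
Error: 0.053333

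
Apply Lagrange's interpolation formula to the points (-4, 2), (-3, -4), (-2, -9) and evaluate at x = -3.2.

Lagrange interpolation formula:
P(x) = Σ yᵢ × Lᵢ(x)
where Lᵢ(x) = Π_{j≠i} (x - xⱼ)/(xᵢ - xⱼ)

L_0(-3.2) = (-3.2 - (-3))/(-4 - (-3)) × (-3.2 - (-2))/(-4 - (-2)) = 0.120000
L_1(-3.2) = (-3.2 - (-4))/(-3 - (-4)) × (-3.2 - (-2))/(-3 - (-2)) = 0.960000
L_2(-3.2) = (-3.2 - (-4))/(-2 - (-4)) × (-3.2 - (-3))/(-2 - (-3)) = -0.080000

P(-3.2) = 2×L_0(-3.2) + (-4)×L_1(-3.2) + (-9)×L_2(-3.2)
P(-3.2) = -2.880000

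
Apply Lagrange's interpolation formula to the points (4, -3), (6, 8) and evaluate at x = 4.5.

Lagrange interpolation formula:
P(x) = Σ yᵢ × Lᵢ(x)
where Lᵢ(x) = Π_{j≠i} (x - xⱼ)/(xᵢ - xⱼ)

L_0(4.5) = (4.5 - 6)/(4 - 6) = 0.750000
L_1(4.5) = (4.5 - 4)/(6 - 4) = 0.250000

P(4.5) = (-3)×L_0(4.5) + 8×L_1(4.5)
P(4.5) = -0.250000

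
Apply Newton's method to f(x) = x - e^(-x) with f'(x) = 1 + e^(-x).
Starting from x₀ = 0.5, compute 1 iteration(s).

f(x) = x - e^(-x)
f'(x) = 1 + e^(-x)
x₀ = 0.5

Newton-Raphson formula: x_{n+1} = x_n - f(x_n)/f'(x_n)

Iteration 1:
  f(0.500000) = -0.106531
  f'(0.500000) = 1.606531
  x_1 = 0.500000 - (-0.106531)/1.606531 = 0.566311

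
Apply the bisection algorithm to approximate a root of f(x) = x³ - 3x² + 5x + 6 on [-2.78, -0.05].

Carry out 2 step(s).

f(x) = x³ - 3x² + 5x + 6
Initial interval: [-2.78, -0.05]

Iteration 1:
  c_1 = (-2.780000 + (-0.050000))/2 = -1.415000
  f(c_1) = f(-1.415000) = -9.914823
  f(a) × f(c) ≥ 0, new interval: [-1.415000, -0.050000]
Iteration 2:
  c_2 = (-1.415000 + (-0.050000))/2 = -0.732500
  f(c_2) = f(-0.732500) = 0.334804
  f(a) × f(c) < 0, new interval: [-1.415000, -0.732500]

After 2 iteration(s), the approximation is c_2 = -0.732500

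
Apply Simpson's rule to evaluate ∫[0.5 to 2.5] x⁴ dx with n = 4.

f(x) = x⁴
a = 0.5, b = 2.5, n = 4
h = (b - a)/n = 0.500000

Simpson's rule: (h/3)[f(x₀) + 4f(x₁) + 2f(x₂) + ... + f(xₙ)]

x_0 = 0.5000, f(x_0) = 0.062500, coefficient = 1
x_1 = 1.0000, f(x_1) = 1.000000, coefficient = 4
x_2 = 1.5000, f(x_2) = 5.062500, coefficient = 2
x_3 = 2.0000, f(x_3) = 16.000000, coefficient = 4
x_4 = 2.5000, f(x_4) = 39.062500, coefficient = 1

I ≈ (0.500000/3) × 117.250000 = 19.541667
Exact value: 19.525000
Error: 0.016667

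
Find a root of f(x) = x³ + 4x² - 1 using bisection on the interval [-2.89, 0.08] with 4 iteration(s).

f(x) = x³ + 4x² - 1
Initial interval: [-2.89, 0.08]

Iteration 1:
  c_1 = (-2.890000 + 0.080000)/2 = -1.405000
  f(c_1) = f(-1.405000) = 4.122595
  f(a) × f(c) ≥ 0, new interval: [-1.405000, 0.080000]
Iteration 2:
  c_2 = (-1.405000 + 0.080000)/2 = -0.662500
  f(c_2) = f(-0.662500) = 0.464850
  f(a) × f(c) ≥ 0, new interval: [-0.662500, 0.080000]
Iteration 3:
  c_3 = (-0.662500 + 0.080000)/2 = -0.291250
  f(c_3) = f(-0.291250) = -0.685399
  f(a) × f(c) < 0, new interval: [-0.662500, -0.291250]
Iteration 4:
  c_4 = (-0.662500 + (-0.291250))/2 = -0.476875
  f(c_4) = f(-0.476875) = -0.198807
  f(a) × f(c) < 0, new interval: [-0.662500, -0.476875]

After 4 iteration(s), the approximation is c_4 = -0.476875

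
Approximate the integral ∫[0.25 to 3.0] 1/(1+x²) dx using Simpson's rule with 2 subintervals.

f(x) = 1/(1+x²)
a = 0.25, b = 3.0, n = 2
h = (b - a)/n = 1.375000

Simpson's rule: (h/3)[f(x₀) + 4f(x₁) + 2f(x₂) + ... + f(xₙ)]

x_0 = 0.2500, f(x_0) = 0.941176, coefficient = 1
x_1 = 1.6250, f(x_1) = 0.274678, coefficient = 4
x_2 = 3.0000, f(x_2) = 0.100000, coefficient = 1

I ≈ (1.375000/3) × 2.139889 = 0.980782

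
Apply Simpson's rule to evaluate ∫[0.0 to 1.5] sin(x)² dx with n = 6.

f(x) = sin(x)²
a = 0.0, b = 1.5, n = 6
h = (b - a)/n = 0.250000

Simpson's rule: (h/3)[f(x₀) + 4f(x₁) + 2f(x₂) + ... + f(xₙ)]

x_0 = 0.0000, f(x_0) = 0.000000, coefficient = 1
x_1 = 0.2500, f(x_1) = 0.061209, coefficient = 4
x_2 = 0.5000, f(x_2) = 0.229849, coefficient = 2
x_3 = 0.7500, f(x_3) = 0.464631, coefficient = 4
x_4 = 1.0000, f(x_4) = 0.708073, coefficient = 2
x_5 = 1.2500, f(x_5) = 0.900572, coefficient = 4
x_6 = 1.5000, f(x_6) = 0.994996, coefficient = 1

I ≈ (0.250000/3) × 8.576488 = 0.714707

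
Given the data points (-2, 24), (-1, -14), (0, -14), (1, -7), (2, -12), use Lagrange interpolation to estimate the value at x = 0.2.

Lagrange interpolation formula:
P(x) = Σ yᵢ × Lᵢ(x)
where Lᵢ(x) = Π_{j≠i} (x - xⱼ)/(xᵢ - xⱼ)

L_0(0.2) = (0.2 - (-1))/(-2 - (-1)) × (0.2 - 0)/(-2 - 0) × (0.2 - 1)/(-2 - 1) × (0.2 - 2)/(-2 - 2) = 0.014400
L_1(0.2) = (0.2 - (-2))/(-1 - (-2)) × (0.2 - 0)/(-1 - 0) × (0.2 - 1)/(-1 - 1) × (0.2 - 2)/(-1 - 2) = -0.105600
L_2(0.2) = (0.2 - (-2))/(0 - (-2)) × (0.2 - (-1))/(0 - (-1)) × (0.2 - 1)/(0 - 1) × (0.2 - 2)/(0 - 2) = 0.950400
L_3(0.2) = (0.2 - (-2))/(1 - (-2)) × (0.2 - (-1))/(1 - (-1)) × (0.2 - 0)/(1 - 0) × (0.2 - 2)/(1 - 2) = 0.158400
L_4(0.2) = (0.2 - (-2))/(2 - (-2)) × (0.2 - (-1))/(2 - (-1)) × (0.2 - 0)/(2 - 0) × (0.2 - 1)/(2 - 1) = -0.017600

P(0.2) = 24×L_0(0.2) + (-14)×L_1(0.2) + (-14)×L_2(0.2) + (-7)×L_3(0.2) + (-12)×L_4(0.2)
P(0.2) = -12.379200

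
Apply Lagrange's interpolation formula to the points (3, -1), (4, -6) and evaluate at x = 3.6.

Lagrange interpolation formula:
P(x) = Σ yᵢ × Lᵢ(x)
where Lᵢ(x) = Π_{j≠i} (x - xⱼ)/(xᵢ - xⱼ)

L_0(3.6) = (3.6 - 4)/(3 - 4) = 0.400000
L_1(3.6) = (3.6 - 3)/(4 - 3) = 0.600000

P(3.6) = (-1)×L_0(3.6) + (-6)×L_1(3.6)
P(3.6) = -4.000000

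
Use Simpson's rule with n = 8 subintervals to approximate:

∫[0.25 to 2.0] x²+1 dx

f(x) = x²+1
a = 0.25, b = 2.0, n = 8
h = (b - a)/n = 0.218750

Simpson's rule: (h/3)[f(x₀) + 4f(x₁) + 2f(x₂) + ... + f(xₙ)]

x_0 = 0.2500, f(x_0) = 1.062500, coefficient = 1
x_1 = 0.4688, f(x_1) = 1.219727, coefficient = 4
x_2 = 0.6875, f(x_2) = 1.472656, coefficient = 2
x_3 = 0.9062, f(x_3) = 1.821289, coefficient = 4
x_4 = 1.1250, f(x_4) = 2.265625, coefficient = 2
x_5 = 1.3438, f(x_5) = 2.805664, coefficient = 4
x_6 = 1.5625, f(x_6) = 3.441406, coefficient = 2
x_7 = 1.7812, f(x_7) = 4.172852, coefficient = 4
x_8 = 2.0000, f(x_8) = 5.000000, coefficient = 1

I ≈ (0.218750/3) × 60.500000 = 4.411458
Exact value: 4.411458
Error: 0.000000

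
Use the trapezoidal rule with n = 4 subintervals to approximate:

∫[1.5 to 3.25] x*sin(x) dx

f(x) = x*sin(x)
a = 1.5, b = 3.25, n = 4
h = (b - a)/n = 0.437500

Trapezoidal rule: (h/2)[f(x₀) + 2f(x₁) + 2f(x₂) + ... + f(xₙ)]

x_0 = 1.5000, f(x_0) = 1.496242, coefficient = 1
x_1 = 1.9375, f(x_1) = 1.808684, coefficient = 2
x_2 = 2.3750, f(x_2) = 1.647502, coefficient = 2
x_3 = 2.8125, f(x_3) = 0.908956, coefficient = 2
x_4 = 3.2500, f(x_4) = -0.351634, coefficient = 1

I ≈ (0.437500/2) × 9.874893 = 2.160133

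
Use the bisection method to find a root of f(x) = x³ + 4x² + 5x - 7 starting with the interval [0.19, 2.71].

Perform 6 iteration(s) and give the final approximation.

f(x) = x³ + 4x² + 5x - 7
Initial interval: [0.19, 2.71]

Iteration 1:
  c_1 = (0.190000 + 2.710000)/2 = 1.450000
  f(c_1) = f(1.450000) = 11.708625
  f(a) × f(c) < 0, new interval: [0.190000, 1.450000]
Iteration 2:
  c_2 = (0.190000 + 1.450000)/2 = 0.820000
  f(c_2) = f(0.820000) = 0.340968
  f(a) × f(c) < 0, new interval: [0.190000, 0.820000]
Iteration 3:
  c_3 = (0.190000 + 0.820000)/2 = 0.505000
  f(c_3) = f(0.505000) = -3.326112
  f(a) × f(c) ≥ 0, new interval: [0.505000, 0.820000]
Iteration 4:
  c_4 = (0.505000 + 0.820000)/2 = 0.662500
  f(c_4) = f(0.662500) = -1.641100
  f(a) × f(c) ≥ 0, new interval: [0.662500, 0.820000]
Iteration 5:
  c_5 = (0.662500 + 0.820000)/2 = 0.741250
  f(c_5) = f(0.741250) = -0.688663
  f(a) × f(c) ≥ 0, new interval: [0.741250, 0.820000]
Iteration 6:
  c_6 = (0.741250 + 0.820000)/2 = 0.780625
  f(c_6) = f(0.780625) = -0.183680
  f(a) × f(c) ≥ 0, new interval: [0.780625, 0.820000]

After 6 iteration(s), the approximation is c_6 = 0.780625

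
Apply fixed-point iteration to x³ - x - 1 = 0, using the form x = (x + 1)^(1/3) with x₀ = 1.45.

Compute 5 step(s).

Equation: x³ - x - 1 = 0
Fixed-point form: x = (x + 1)^(1/3)
x₀ = 1.45

x_1 = g(1.450000) = 1.348100
x_2 = g(1.348100) = 1.329144
x_3 = g(1.329144) = 1.325558
x_4 = g(1.325558) = 1.324878
x_5 = g(1.324878) = 1.324748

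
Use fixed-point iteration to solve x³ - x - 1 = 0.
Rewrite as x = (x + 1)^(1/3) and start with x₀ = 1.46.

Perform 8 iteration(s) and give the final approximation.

Equation: x³ - x - 1 = 0
Fixed-point form: x = (x + 1)^(1/3)
x₀ = 1.46

x_1 = g(1.460000) = 1.349931
x_2 = g(1.349931) = 1.329490
x_3 = g(1.329490) = 1.325624
x_4 = g(1.325624) = 1.324890
x_5 = g(1.324890) = 1.324751
x_6 = g(1.324751) = 1.324724
x_7 = g(1.324724) = 1.324719
x_8 = g(1.324719) = 1.324718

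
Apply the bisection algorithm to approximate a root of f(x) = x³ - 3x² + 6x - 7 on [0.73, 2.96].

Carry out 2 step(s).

f(x) = x³ - 3x² + 6x - 7
Initial interval: [0.73, 2.96]

Iteration 1:
  c_1 = (0.730000 + 2.960000)/2 = 1.845000
  f(c_1) = f(1.845000) = 0.138351
  f(a) × f(c) < 0, new interval: [0.730000, 1.845000]
Iteration 2:
  c_2 = (0.730000 + 1.845000)/2 = 1.287500
  f(c_2) = f(1.287500) = -2.113736
  f(a) × f(c) ≥ 0, new interval: [1.287500, 1.845000]

After 2 iteration(s), the approximation is c_2 = 1.287500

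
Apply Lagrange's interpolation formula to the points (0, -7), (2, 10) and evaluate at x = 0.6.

Lagrange interpolation formula:
P(x) = Σ yᵢ × Lᵢ(x)
where Lᵢ(x) = Π_{j≠i} (x - xⱼ)/(xᵢ - xⱼ)

L_0(0.6) = (0.6 - 2)/(0 - 2) = 0.700000
L_1(0.6) = (0.6 - 0)/(2 - 0) = 0.300000

P(0.6) = (-7)×L_0(0.6) + 10×L_1(0.6)
P(0.6) = -1.900000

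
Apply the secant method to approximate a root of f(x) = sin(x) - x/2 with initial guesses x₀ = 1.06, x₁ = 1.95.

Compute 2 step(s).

f(x) = sin(x) - x/2
x₀ = 1.06, x₁ = 1.95

Secant formula: x_{n+1} = x_n - f(x_n)(x_n - x_{n-1})/(f(x_n) - f(x_{n-1}))

Iteration 1:
  f(1.060000) = 0.342355
  f(1.950000) = -0.046040
  x_2 = 1.950000 - (-0.046040)×(1.950000 - 1.060000)/(-0.046040 - 0.342355)
       = 1.844500
Iteration 2:
  f(1.950000) = -0.046040
  f(1.844500) = 0.040527
  x_3 = 1.844500 - 0.040527×(1.844500 - 1.950000)/(0.040527 - (-0.046040))
       = 1.893890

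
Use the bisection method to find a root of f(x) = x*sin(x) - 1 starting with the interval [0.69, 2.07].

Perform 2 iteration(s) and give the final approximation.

f(x) = x*sin(x) - 1
Initial interval: [0.69, 2.07]

Iteration 1:
  c_1 = (0.690000 + 2.070000)/2 = 1.380000
  f(c_1) = f(1.380000) = 0.354958
  f(a) × f(c) < 0, new interval: [0.690000, 1.380000]
Iteration 2:
  c_2 = (0.690000 + 1.380000)/2 = 1.035000
  f(c_2) = f(1.035000) = -0.110042
  f(a) × f(c) ≥ 0, new interval: [1.035000, 1.380000]

After 2 iteration(s), the approximation is c_2 = 1.035000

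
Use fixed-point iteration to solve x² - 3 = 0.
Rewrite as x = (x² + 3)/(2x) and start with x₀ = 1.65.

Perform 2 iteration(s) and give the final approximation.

Equation: x² - 3 = 0
Fixed-point form: x = (x² + 3)/(2x)
x₀ = 1.65

x_1 = g(1.650000) = 1.734091
x_2 = g(1.734091) = 1.732052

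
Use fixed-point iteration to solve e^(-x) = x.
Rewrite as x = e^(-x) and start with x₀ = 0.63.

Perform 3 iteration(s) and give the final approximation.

Equation: e^(-x) = x
Fixed-point form: x = e^(-x)
x₀ = 0.63

x_1 = g(0.630000) = 0.532592
x_2 = g(0.532592) = 0.587081
x_3 = g(0.587081) = 0.555948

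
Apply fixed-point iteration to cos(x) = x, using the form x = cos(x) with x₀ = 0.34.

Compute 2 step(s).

Equation: cos(x) = x
Fixed-point form: x = cos(x)
x₀ = 0.34

x_1 = g(0.340000) = 0.942755
x_2 = g(0.942755) = 0.587561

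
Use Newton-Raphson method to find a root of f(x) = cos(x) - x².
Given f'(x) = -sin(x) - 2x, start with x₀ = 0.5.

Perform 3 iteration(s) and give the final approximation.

f(x) = cos(x) - x²
f'(x) = -sin(x) - 2x
x₀ = 0.5

Newton-Raphson formula: x_{n+1} = x_n - f(x_n)/f'(x_n)

Iteration 1:
  f(0.500000) = 0.627583
  f'(0.500000) = -1.479426
  x_1 = 0.500000 - 0.627583/(-1.479426) = 0.924207
Iteration 2:
  f(0.924207) = -0.251691
  f'(0.924207) = -2.646557
  x_2 = 0.924207 - (-0.251691)/(-2.646557) = 0.829106
Iteration 3:
  f(0.829106) = -0.011881
  f'(0.829106) = -2.395539
  x_3 = 0.829106 - (-0.011881)/(-2.395539) = 0.824146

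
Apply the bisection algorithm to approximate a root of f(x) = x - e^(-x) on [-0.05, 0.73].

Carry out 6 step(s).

f(x) = x - e^(-x)
Initial interval: [-0.05, 0.73]

Iteration 1:
  c_1 = (-0.050000 + 0.730000)/2 = 0.340000
  f(c_1) = f(0.340000) = -0.371770
  f(a) × f(c) ≥ 0, new interval: [0.340000, 0.730000]
Iteration 2:
  c_2 = (0.340000 + 0.730000)/2 = 0.535000
  f(c_2) = f(0.535000) = -0.050669
  f(a) × f(c) ≥ 0, new interval: [0.535000, 0.730000]
Iteration 3:
  c_3 = (0.535000 + 0.730000)/2 = 0.632500
  f(c_3) = f(0.632500) = 0.101238
  f(a) × f(c) < 0, new interval: [0.535000, 0.632500]
Iteration 4:
  c_4 = (0.535000 + 0.632500)/2 = 0.583750
  f(c_4) = f(0.583750) = 0.025947
  f(a) × f(c) < 0, new interval: [0.535000, 0.583750]
Iteration 5:
  c_5 = (0.535000 + 0.583750)/2 = 0.559375
  f(c_5) = f(0.559375) = -0.012191
  f(a) × f(c) ≥ 0, new interval: [0.559375, 0.583750]
Iteration 6:
  c_6 = (0.559375 + 0.583750)/2 = 0.571562
  f(c_6) = f(0.571562) = 0.006920
  f(a) × f(c) < 0, new interval: [0.559375, 0.571562]

After 6 iteration(s), the approximation is c_6 = 0.571562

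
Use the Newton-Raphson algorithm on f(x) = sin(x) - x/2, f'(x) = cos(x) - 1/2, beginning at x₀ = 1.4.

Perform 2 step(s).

f(x) = sin(x) - x/2
f'(x) = cos(x) - 1/2
x₀ = 1.4

Newton-Raphson formula: x_{n+1} = x_n - f(x_n)/f'(x_n)

Iteration 1:
  f(1.400000) = 0.285450
  f'(1.400000) = -0.330033
  x_1 = 1.400000 - 0.285450/(-0.330033) = 2.264913
Iteration 2:
  f(2.264913) = -0.363838
  f'(2.264913) = -1.139707
  x_2 = 2.264913 - (-0.363838)/(-1.139707) = 1.945675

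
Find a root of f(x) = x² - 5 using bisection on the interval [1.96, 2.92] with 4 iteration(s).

f(x) = x² - 5
Initial interval: [1.96, 2.92]

Iteration 1:
  c_1 = (1.960000 + 2.920000)/2 = 2.440000
  f(c_1) = f(2.440000) = 0.953600
  f(a) × f(c) < 0, new interval: [1.960000, 2.440000]
Iteration 2:
  c_2 = (1.960000 + 2.440000)/2 = 2.200000
  f(c_2) = f(2.200000) = -0.160000
  f(a) × f(c) ≥ 0, new interval: [2.200000, 2.440000]
Iteration 3:
  c_3 = (2.200000 + 2.440000)/2 = 2.320000
  f(c_3) = f(2.320000) = 0.382400
  f(a) × f(c) < 0, new interval: [2.200000, 2.320000]
Iteration 4:
  c_4 = (2.200000 + 2.320000)/2 = 2.260000
  f(c_4) = f(2.260000) = 0.107600
  f(a) × f(c) < 0, new interval: [2.200000, 2.260000]

After 4 iteration(s), the approximation is c_4 = 2.260000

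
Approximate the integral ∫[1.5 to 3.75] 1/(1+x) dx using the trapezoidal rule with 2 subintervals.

f(x) = 1/(1+x)
a = 1.5, b = 3.75, n = 2
h = (b - a)/n = 1.125000

Trapezoidal rule: (h/2)[f(x₀) + 2f(x₁) + 2f(x₂) + ... + f(xₙ)]

x_0 = 1.5000, f(x_0) = 0.400000, coefficient = 1
x_1 = 2.6250, f(x_1) = 0.275862, coefficient = 2
x_2 = 3.7500, f(x_2) = 0.210526, coefficient = 1

I ≈ (1.125000/2) × 1.162250 = 0.653766
Exact value: 0.641854
Error: 0.011912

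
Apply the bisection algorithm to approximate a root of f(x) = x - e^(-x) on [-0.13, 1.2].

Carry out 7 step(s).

f(x) = x - e^(-x)
Initial interval: [-0.13, 1.2]

Iteration 1:
  c_1 = (-0.130000 + 1.200000)/2 = 0.535000
  f(c_1) = f(0.535000) = -0.050669
  f(a) × f(c) ≥ 0, new interval: [0.535000, 1.200000]
Iteration 2:
  c_2 = (0.535000 + 1.200000)/2 = 0.867500
  f(c_2) = f(0.867500) = 0.447500
  f(a) × f(c) < 0, new interval: [0.535000, 0.867500]
Iteration 3:
  c_3 = (0.535000 + 0.867500)/2 = 0.701250
  f(c_3) = f(0.701250) = 0.205285
  f(a) × f(c) < 0, new interval: [0.535000, 0.701250]
Iteration 4:
  c_4 = (0.535000 + 0.701250)/2 = 0.618125
  f(c_4) = f(0.618125) = 0.079171
  f(a) × f(c) < 0, new interval: [0.535000, 0.618125]
Iteration 5:
  c_5 = (0.535000 + 0.618125)/2 = 0.576562
  f(c_5) = f(0.576562) = 0.014736
  f(a) × f(c) < 0, new interval: [0.535000, 0.576562]
Iteration 6:
  c_6 = (0.535000 + 0.576562)/2 = 0.555781
  f(c_6) = f(0.555781) = -0.017843
  f(a) × f(c) ≥ 0, new interval: [0.555781, 0.576562]
Iteration 7:
  c_7 = (0.555781 + 0.576562)/2 = 0.566172
  f(c_7) = f(0.566172) = -0.001523
  f(a) × f(c) ≥ 0, new interval: [0.566172, 0.576562]

After 7 iteration(s), the approximation is c_7 = 0.566172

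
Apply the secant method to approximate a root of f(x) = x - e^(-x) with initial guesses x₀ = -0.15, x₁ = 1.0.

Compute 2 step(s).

f(x) = x - e^(-x)
x₀ = -0.15, x₁ = 1.0

Secant formula: x_{n+1} = x_n - f(x_n)(x_n - x_{n-1})/(f(x_n) - f(x_{n-1}))

Iteration 1:
  f(-0.150000) = -1.311834
  f(1.000000) = 0.632121
  x_2 = 1.000000 - 0.632121×(1.000000 - (-0.150000))/(0.632121 - (-1.311834))
       = 0.626052
Iteration 2:
  f(1.000000) = 0.632121
  f(0.626052) = 0.091353
  x_3 = 0.626052 - 0.091353×(0.626052 - 1.000000)/(0.091353 - 0.632121)
       = 0.562880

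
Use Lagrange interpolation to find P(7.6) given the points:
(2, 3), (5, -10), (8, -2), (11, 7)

Lagrange interpolation formula:
P(x) = Σ yᵢ × Lᵢ(x)
where Lᵢ(x) = Π_{j≠i} (x - xⱼ)/(xᵢ - xⱼ)

L_0(7.6) = (7.6 - 5)/(2 - 5) × (7.6 - 8)/(2 - 8) × (7.6 - 11)/(2 - 11) = -0.021827
L_1(7.6) = (7.6 - 2)/(5 - 2) × (7.6 - 8)/(5 - 8) × (7.6 - 11)/(5 - 11) = 0.141037
L_2(7.6) = (7.6 - 2)/(8 - 2) × (7.6 - 5)/(8 - 5) × (7.6 - 11)/(8 - 11) = 0.916741
L_3(7.6) = (7.6 - 2)/(11 - 2) × (7.6 - 5)/(11 - 5) × (7.6 - 8)/(11 - 8) = -0.035951

P(7.6) = 3×L_0(7.6) + (-10)×L_1(7.6) + (-2)×L_2(7.6) + 7×L_3(7.6)
P(7.6) = -3.560988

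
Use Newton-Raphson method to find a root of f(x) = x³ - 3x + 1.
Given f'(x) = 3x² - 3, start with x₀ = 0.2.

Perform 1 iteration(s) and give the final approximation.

f(x) = x³ - 3x + 1
f'(x) = 3x² - 3
x₀ = 0.2

Newton-Raphson formula: x_{n+1} = x_n - f(x_n)/f'(x_n)

Iteration 1:
  f(0.200000) = 0.408000
  f'(0.200000) = -2.880000
  x_1 = 0.200000 - 0.408000/(-2.880000) = 0.341667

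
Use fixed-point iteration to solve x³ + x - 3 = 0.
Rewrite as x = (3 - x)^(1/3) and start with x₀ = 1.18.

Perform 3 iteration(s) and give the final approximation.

Equation: x³ + x - 3 = 0
Fixed-point form: x = (3 - x)^(1/3)
x₀ = 1.18

x_1 = g(1.180000) = 1.220929
x_2 = g(1.220929) = 1.211707
x_3 = g(1.211707) = 1.213797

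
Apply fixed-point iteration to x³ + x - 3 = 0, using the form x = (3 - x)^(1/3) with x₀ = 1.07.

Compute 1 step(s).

Equation: x³ + x - 3 = 0
Fixed-point form: x = (3 - x)^(1/3)
x₀ = 1.07

x_1 = g(1.070000) = 1.245047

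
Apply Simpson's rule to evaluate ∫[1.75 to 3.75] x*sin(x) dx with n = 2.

f(x) = x*sin(x)
a = 1.75, b = 3.75, n = 2
h = (b - a)/n = 1.000000

Simpson's rule: (h/3)[f(x₀) + 4f(x₁) + 2f(x₂) + ... + f(xₙ)]

x_0 = 1.7500, f(x_0) = 1.721975, coefficient = 1
x_1 = 2.7500, f(x_1) = 1.049568, coefficient = 4
x_2 = 3.7500, f(x_2) = -2.143355, coefficient = 1

I ≈ (1.000000/3) × 3.776891 = 1.258964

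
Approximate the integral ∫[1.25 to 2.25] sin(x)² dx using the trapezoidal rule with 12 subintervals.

f(x) = sin(x)²
a = 1.25, b = 2.25, n = 12
h = (b - a)/n = 0.083333

Trapezoidal rule: (h/2)[f(x₀) + 2f(x₁) + 2f(x₂) + ... + f(xₙ)]

x_0 = 1.2500, f(x_0) = 0.900572, coefficient = 1
x_1 = 1.3333, f(x_1) = 0.944663, coefficient = 2
x_2 = 1.4167, f(x_2) = 0.976432, coefficient = 2
x_3 = 1.5000, f(x_3) = 0.994996, coefficient = 2
x_4 = 1.5833, f(x_4) = 0.999843, coefficient = 2
x_5 = 1.6667, f(x_5) = 0.990837, coefficient = 2
x_6 = 1.7500, f(x_6) = 0.968228, coefficient = 2
x_7 = 1.8333, f(x_7) = 0.932643, coefficient = 2
x_8 = 1.9167, f(x_8) = 0.885068, coefficient = 2
x_9 = 2.0000, f(x_9) = 0.826822, coefficient = 2
x_10 = 2.0833, f(x_10) = 0.759518, coefficient = 2
x_11 = 2.1667, f(x_11) = 0.685022, coefficient = 2
x_12 = 2.2500, f(x_12) = 0.605398, coefficient = 1

I ≈ (0.083333/2) × 21.434115 = 0.893088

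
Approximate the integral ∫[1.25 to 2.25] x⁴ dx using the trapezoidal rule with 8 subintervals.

f(x) = x⁴
a = 1.25, b = 2.25, n = 8
h = (b - a)/n = 0.125000

Trapezoidal rule: (h/2)[f(x₀) + 2f(x₁) + 2f(x₂) + ... + f(xₙ)]

x_0 = 1.2500, f(x_0) = 2.441406, coefficient = 1
x_1 = 1.3750, f(x_1) = 3.574463, coefficient = 2
x_2 = 1.5000, f(x_2) = 5.062500, coefficient = 2
x_3 = 1.6250, f(x_3) = 6.972900, coefficient = 2
x_4 = 1.7500, f(x_4) = 9.378906, coefficient = 2
x_5 = 1.8750, f(x_5) = 12.359619, coefficient = 2
x_6 = 2.0000, f(x_6) = 16.000000, coefficient = 2
x_7 = 2.1250, f(x_7) = 20.390869, coefficient = 2
x_8 = 2.2500, f(x_8) = 25.628906, coefficient = 1

I ≈ (0.125000/2) × 175.548828 = 10.971802
Exact value: 10.922656
Error: 0.049146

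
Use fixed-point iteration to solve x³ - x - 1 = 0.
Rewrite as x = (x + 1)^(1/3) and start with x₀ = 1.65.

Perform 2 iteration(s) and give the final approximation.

Equation: x³ - x - 1 = 0
Fixed-point form: x = (x + 1)^(1/3)
x₀ = 1.65

x_1 = g(1.650000) = 1.383828
x_2 = g(1.383828) = 1.335852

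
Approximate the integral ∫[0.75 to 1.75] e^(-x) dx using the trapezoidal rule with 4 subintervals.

f(x) = e^(-x)
a = 0.75, b = 1.75, n = 4
h = (b - a)/n = 0.250000

Trapezoidal rule: (h/2)[f(x₀) + 2f(x₁) + 2f(x₂) + ... + f(xₙ)]

x_0 = 0.7500, f(x_0) = 0.472367, coefficient = 1
x_1 = 1.0000, f(x_1) = 0.367879, coefficient = 2
x_2 = 1.2500, f(x_2) = 0.286505, coefficient = 2
x_3 = 1.5000, f(x_3) = 0.223130, coefficient = 2
x_4 = 1.7500, f(x_4) = 0.173774, coefficient = 1

I ≈ (0.250000/2) × 2.401169 = 0.300146
Exact value: 0.298593
Error: 0.001554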